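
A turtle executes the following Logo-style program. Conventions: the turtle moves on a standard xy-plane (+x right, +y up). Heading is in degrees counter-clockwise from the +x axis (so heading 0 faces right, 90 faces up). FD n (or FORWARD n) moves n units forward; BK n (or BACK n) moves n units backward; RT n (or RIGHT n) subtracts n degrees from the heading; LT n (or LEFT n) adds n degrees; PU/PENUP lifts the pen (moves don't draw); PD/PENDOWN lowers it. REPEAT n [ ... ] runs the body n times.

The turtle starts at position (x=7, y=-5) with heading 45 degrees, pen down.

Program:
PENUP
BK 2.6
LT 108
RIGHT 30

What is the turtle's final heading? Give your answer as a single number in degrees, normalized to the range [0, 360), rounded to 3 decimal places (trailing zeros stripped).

Answer: 123

Derivation:
Executing turtle program step by step:
Start: pos=(7,-5), heading=45, pen down
PU: pen up
BK 2.6: (7,-5) -> (5.162,-6.838) [heading=45, move]
LT 108: heading 45 -> 153
RT 30: heading 153 -> 123
Final: pos=(5.162,-6.838), heading=123, 0 segment(s) drawn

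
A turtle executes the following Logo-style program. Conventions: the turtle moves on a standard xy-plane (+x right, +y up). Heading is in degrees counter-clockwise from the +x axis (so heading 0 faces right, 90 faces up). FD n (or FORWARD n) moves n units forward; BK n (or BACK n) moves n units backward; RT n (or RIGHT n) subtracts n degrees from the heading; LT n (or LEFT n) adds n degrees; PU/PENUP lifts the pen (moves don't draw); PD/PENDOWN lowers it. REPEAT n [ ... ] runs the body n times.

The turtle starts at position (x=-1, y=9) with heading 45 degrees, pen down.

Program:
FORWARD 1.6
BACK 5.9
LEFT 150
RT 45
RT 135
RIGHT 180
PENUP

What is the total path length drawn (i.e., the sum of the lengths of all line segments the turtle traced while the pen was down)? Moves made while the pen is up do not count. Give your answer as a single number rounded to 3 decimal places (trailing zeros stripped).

Executing turtle program step by step:
Start: pos=(-1,9), heading=45, pen down
FD 1.6: (-1,9) -> (0.131,10.131) [heading=45, draw]
BK 5.9: (0.131,10.131) -> (-4.041,5.959) [heading=45, draw]
LT 150: heading 45 -> 195
RT 45: heading 195 -> 150
RT 135: heading 150 -> 15
RT 180: heading 15 -> 195
PU: pen up
Final: pos=(-4.041,5.959), heading=195, 2 segment(s) drawn

Segment lengths:
  seg 1: (-1,9) -> (0.131,10.131), length = 1.6
  seg 2: (0.131,10.131) -> (-4.041,5.959), length = 5.9
Total = 7.5

Answer: 7.5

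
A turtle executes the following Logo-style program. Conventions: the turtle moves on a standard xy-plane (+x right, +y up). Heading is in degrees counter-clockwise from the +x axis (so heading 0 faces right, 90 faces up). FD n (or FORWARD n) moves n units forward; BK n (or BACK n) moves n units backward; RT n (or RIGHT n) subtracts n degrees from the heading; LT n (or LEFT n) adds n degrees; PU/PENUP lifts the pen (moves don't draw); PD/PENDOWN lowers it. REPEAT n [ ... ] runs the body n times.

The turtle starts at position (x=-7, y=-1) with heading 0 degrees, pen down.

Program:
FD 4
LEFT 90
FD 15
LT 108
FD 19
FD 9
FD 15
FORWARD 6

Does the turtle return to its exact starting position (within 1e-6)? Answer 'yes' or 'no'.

Answer: no

Derivation:
Executing turtle program step by step:
Start: pos=(-7,-1), heading=0, pen down
FD 4: (-7,-1) -> (-3,-1) [heading=0, draw]
LT 90: heading 0 -> 90
FD 15: (-3,-1) -> (-3,14) [heading=90, draw]
LT 108: heading 90 -> 198
FD 19: (-3,14) -> (-21.07,8.129) [heading=198, draw]
FD 9: (-21.07,8.129) -> (-29.63,5.348) [heading=198, draw]
FD 15: (-29.63,5.348) -> (-43.895,0.712) [heading=198, draw]
FD 6: (-43.895,0.712) -> (-49.602,-1.142) [heading=198, draw]
Final: pos=(-49.602,-1.142), heading=198, 6 segment(s) drawn

Start position: (-7, -1)
Final position: (-49.602, -1.142)
Distance = 42.602; >= 1e-6 -> NOT closed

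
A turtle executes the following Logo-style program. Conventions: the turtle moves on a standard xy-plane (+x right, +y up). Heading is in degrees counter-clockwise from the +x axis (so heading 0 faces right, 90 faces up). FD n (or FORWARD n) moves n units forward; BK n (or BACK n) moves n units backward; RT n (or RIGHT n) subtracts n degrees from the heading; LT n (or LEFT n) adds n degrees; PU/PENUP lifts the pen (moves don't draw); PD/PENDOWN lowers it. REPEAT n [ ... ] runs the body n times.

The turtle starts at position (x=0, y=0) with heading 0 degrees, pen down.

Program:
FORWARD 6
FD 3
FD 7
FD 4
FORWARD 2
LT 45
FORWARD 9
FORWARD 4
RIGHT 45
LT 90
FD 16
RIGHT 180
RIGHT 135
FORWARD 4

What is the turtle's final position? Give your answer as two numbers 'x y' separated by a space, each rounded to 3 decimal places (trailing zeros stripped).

Executing turtle program step by step:
Start: pos=(0,0), heading=0, pen down
FD 6: (0,0) -> (6,0) [heading=0, draw]
FD 3: (6,0) -> (9,0) [heading=0, draw]
FD 7: (9,0) -> (16,0) [heading=0, draw]
FD 4: (16,0) -> (20,0) [heading=0, draw]
FD 2: (20,0) -> (22,0) [heading=0, draw]
LT 45: heading 0 -> 45
FD 9: (22,0) -> (28.364,6.364) [heading=45, draw]
FD 4: (28.364,6.364) -> (31.192,9.192) [heading=45, draw]
RT 45: heading 45 -> 0
LT 90: heading 0 -> 90
FD 16: (31.192,9.192) -> (31.192,25.192) [heading=90, draw]
RT 180: heading 90 -> 270
RT 135: heading 270 -> 135
FD 4: (31.192,25.192) -> (28.364,28.021) [heading=135, draw]
Final: pos=(28.364,28.021), heading=135, 9 segment(s) drawn

Answer: 28.364 28.021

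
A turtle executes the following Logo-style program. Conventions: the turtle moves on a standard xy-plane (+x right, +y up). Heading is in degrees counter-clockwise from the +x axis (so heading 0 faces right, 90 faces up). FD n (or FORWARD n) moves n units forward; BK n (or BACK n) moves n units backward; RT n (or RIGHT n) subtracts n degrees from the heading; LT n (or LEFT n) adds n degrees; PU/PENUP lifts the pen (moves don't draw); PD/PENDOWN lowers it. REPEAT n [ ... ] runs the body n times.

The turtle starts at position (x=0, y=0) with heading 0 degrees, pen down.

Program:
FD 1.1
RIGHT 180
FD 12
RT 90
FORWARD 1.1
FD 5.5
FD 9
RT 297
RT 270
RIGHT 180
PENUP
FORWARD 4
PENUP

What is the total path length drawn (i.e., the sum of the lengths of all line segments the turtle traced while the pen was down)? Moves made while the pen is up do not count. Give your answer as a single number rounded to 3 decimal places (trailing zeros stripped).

Executing turtle program step by step:
Start: pos=(0,0), heading=0, pen down
FD 1.1: (0,0) -> (1.1,0) [heading=0, draw]
RT 180: heading 0 -> 180
FD 12: (1.1,0) -> (-10.9,0) [heading=180, draw]
RT 90: heading 180 -> 90
FD 1.1: (-10.9,0) -> (-10.9,1.1) [heading=90, draw]
FD 5.5: (-10.9,1.1) -> (-10.9,6.6) [heading=90, draw]
FD 9: (-10.9,6.6) -> (-10.9,15.6) [heading=90, draw]
RT 297: heading 90 -> 153
RT 270: heading 153 -> 243
RT 180: heading 243 -> 63
PU: pen up
FD 4: (-10.9,15.6) -> (-9.084,19.164) [heading=63, move]
PU: pen up
Final: pos=(-9.084,19.164), heading=63, 5 segment(s) drawn

Segment lengths:
  seg 1: (0,0) -> (1.1,0), length = 1.1
  seg 2: (1.1,0) -> (-10.9,0), length = 12
  seg 3: (-10.9,0) -> (-10.9,1.1), length = 1.1
  seg 4: (-10.9,1.1) -> (-10.9,6.6), length = 5.5
  seg 5: (-10.9,6.6) -> (-10.9,15.6), length = 9
Total = 28.7

Answer: 28.7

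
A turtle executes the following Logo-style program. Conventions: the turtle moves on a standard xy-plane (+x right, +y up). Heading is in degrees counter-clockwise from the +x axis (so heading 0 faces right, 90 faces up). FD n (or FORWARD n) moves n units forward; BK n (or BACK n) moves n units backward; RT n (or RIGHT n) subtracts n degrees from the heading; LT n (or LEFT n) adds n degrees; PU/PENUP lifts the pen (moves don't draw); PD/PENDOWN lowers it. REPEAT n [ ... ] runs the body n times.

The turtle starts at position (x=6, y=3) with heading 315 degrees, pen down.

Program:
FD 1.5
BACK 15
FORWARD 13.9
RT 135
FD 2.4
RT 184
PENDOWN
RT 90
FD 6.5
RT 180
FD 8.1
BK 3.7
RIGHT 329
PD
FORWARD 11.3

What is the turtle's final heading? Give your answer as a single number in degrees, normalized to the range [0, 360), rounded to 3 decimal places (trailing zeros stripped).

Answer: 117

Derivation:
Executing turtle program step by step:
Start: pos=(6,3), heading=315, pen down
FD 1.5: (6,3) -> (7.061,1.939) [heading=315, draw]
BK 15: (7.061,1.939) -> (-3.546,12.546) [heading=315, draw]
FD 13.9: (-3.546,12.546) -> (6.283,2.717) [heading=315, draw]
RT 135: heading 315 -> 180
FD 2.4: (6.283,2.717) -> (3.883,2.717) [heading=180, draw]
RT 184: heading 180 -> 356
PD: pen down
RT 90: heading 356 -> 266
FD 6.5: (3.883,2.717) -> (3.429,-3.767) [heading=266, draw]
RT 180: heading 266 -> 86
FD 8.1: (3.429,-3.767) -> (3.994,4.313) [heading=86, draw]
BK 3.7: (3.994,4.313) -> (3.736,0.622) [heading=86, draw]
RT 329: heading 86 -> 117
PD: pen down
FD 11.3: (3.736,0.622) -> (-1.394,10.691) [heading=117, draw]
Final: pos=(-1.394,10.691), heading=117, 8 segment(s) drawn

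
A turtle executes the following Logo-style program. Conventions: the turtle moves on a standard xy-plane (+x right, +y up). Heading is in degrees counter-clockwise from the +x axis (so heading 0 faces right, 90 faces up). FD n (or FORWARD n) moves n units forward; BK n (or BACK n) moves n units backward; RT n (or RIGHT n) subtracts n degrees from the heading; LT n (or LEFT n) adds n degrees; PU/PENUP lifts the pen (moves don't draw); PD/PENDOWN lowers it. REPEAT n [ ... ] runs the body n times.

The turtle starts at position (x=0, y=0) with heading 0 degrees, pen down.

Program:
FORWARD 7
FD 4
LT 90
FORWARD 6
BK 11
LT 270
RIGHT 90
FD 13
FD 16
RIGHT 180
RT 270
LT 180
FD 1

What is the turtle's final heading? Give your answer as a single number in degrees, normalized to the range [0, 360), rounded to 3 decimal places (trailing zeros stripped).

Answer: 0

Derivation:
Executing turtle program step by step:
Start: pos=(0,0), heading=0, pen down
FD 7: (0,0) -> (7,0) [heading=0, draw]
FD 4: (7,0) -> (11,0) [heading=0, draw]
LT 90: heading 0 -> 90
FD 6: (11,0) -> (11,6) [heading=90, draw]
BK 11: (11,6) -> (11,-5) [heading=90, draw]
LT 270: heading 90 -> 0
RT 90: heading 0 -> 270
FD 13: (11,-5) -> (11,-18) [heading=270, draw]
FD 16: (11,-18) -> (11,-34) [heading=270, draw]
RT 180: heading 270 -> 90
RT 270: heading 90 -> 180
LT 180: heading 180 -> 0
FD 1: (11,-34) -> (12,-34) [heading=0, draw]
Final: pos=(12,-34), heading=0, 7 segment(s) drawn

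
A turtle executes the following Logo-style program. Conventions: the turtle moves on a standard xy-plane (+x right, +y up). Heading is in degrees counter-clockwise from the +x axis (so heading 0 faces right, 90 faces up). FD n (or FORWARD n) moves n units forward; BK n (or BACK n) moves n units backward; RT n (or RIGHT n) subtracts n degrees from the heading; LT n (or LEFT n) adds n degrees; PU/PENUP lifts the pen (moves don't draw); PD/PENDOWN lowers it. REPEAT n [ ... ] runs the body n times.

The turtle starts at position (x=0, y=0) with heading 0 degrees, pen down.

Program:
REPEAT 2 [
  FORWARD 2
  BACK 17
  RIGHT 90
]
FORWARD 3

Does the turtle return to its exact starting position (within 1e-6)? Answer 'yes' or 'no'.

Answer: no

Derivation:
Executing turtle program step by step:
Start: pos=(0,0), heading=0, pen down
REPEAT 2 [
  -- iteration 1/2 --
  FD 2: (0,0) -> (2,0) [heading=0, draw]
  BK 17: (2,0) -> (-15,0) [heading=0, draw]
  RT 90: heading 0 -> 270
  -- iteration 2/2 --
  FD 2: (-15,0) -> (-15,-2) [heading=270, draw]
  BK 17: (-15,-2) -> (-15,15) [heading=270, draw]
  RT 90: heading 270 -> 180
]
FD 3: (-15,15) -> (-18,15) [heading=180, draw]
Final: pos=(-18,15), heading=180, 5 segment(s) drawn

Start position: (0, 0)
Final position: (-18, 15)
Distance = 23.431; >= 1e-6 -> NOT closed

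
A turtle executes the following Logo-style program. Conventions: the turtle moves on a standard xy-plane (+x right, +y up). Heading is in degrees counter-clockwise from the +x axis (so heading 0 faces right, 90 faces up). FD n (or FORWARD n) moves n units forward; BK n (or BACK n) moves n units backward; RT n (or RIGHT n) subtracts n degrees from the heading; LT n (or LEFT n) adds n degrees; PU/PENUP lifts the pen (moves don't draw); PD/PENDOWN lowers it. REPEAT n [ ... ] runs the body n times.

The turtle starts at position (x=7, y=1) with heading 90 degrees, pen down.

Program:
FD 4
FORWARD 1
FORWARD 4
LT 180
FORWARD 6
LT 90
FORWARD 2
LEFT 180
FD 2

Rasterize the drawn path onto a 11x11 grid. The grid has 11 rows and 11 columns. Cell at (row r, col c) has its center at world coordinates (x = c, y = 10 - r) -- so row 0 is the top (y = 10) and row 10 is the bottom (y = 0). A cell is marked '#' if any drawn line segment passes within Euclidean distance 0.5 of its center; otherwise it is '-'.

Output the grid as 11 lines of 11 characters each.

Segment 0: (7,1) -> (7,5)
Segment 1: (7,5) -> (7,6)
Segment 2: (7,6) -> (7,10)
Segment 3: (7,10) -> (7,4)
Segment 4: (7,4) -> (9,4)
Segment 5: (9,4) -> (7,4)

Answer: -------#---
-------#---
-------#---
-------#---
-------#---
-------#---
-------###-
-------#---
-------#---
-------#---
-----------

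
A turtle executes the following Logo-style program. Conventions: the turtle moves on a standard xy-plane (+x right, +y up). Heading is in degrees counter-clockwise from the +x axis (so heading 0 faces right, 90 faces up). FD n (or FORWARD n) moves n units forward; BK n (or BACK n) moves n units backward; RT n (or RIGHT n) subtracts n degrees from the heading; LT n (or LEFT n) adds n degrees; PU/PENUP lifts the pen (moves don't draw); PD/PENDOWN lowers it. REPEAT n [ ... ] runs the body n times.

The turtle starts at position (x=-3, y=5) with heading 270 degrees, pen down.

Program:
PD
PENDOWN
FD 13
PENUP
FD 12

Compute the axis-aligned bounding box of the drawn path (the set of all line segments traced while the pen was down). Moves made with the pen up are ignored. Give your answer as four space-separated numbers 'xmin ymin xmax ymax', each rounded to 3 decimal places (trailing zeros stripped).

Answer: -3 -8 -3 5

Derivation:
Executing turtle program step by step:
Start: pos=(-3,5), heading=270, pen down
PD: pen down
PD: pen down
FD 13: (-3,5) -> (-3,-8) [heading=270, draw]
PU: pen up
FD 12: (-3,-8) -> (-3,-20) [heading=270, move]
Final: pos=(-3,-20), heading=270, 1 segment(s) drawn

Segment endpoints: x in {-3, -3}, y in {-8, 5}
xmin=-3, ymin=-8, xmax=-3, ymax=5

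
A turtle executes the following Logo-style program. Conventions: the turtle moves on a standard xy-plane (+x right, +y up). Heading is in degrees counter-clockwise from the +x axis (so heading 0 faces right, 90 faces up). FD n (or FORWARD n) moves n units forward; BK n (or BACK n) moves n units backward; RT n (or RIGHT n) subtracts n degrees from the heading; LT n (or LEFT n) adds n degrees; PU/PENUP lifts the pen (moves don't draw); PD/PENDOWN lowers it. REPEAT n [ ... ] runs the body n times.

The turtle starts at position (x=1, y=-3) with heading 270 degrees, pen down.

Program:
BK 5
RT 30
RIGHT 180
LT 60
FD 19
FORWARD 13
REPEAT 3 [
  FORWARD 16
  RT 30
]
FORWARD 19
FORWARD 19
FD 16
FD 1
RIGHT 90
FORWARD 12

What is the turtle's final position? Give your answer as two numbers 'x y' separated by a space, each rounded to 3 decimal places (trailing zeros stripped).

Executing turtle program step by step:
Start: pos=(1,-3), heading=270, pen down
BK 5: (1,-3) -> (1,2) [heading=270, draw]
RT 30: heading 270 -> 240
RT 180: heading 240 -> 60
LT 60: heading 60 -> 120
FD 19: (1,2) -> (-8.5,18.454) [heading=120, draw]
FD 13: (-8.5,18.454) -> (-15,29.713) [heading=120, draw]
REPEAT 3 [
  -- iteration 1/3 --
  FD 16: (-15,29.713) -> (-23,43.569) [heading=120, draw]
  RT 30: heading 120 -> 90
  -- iteration 2/3 --
  FD 16: (-23,43.569) -> (-23,59.569) [heading=90, draw]
  RT 30: heading 90 -> 60
  -- iteration 3/3 --
  FD 16: (-23,59.569) -> (-15,73.426) [heading=60, draw]
  RT 30: heading 60 -> 30
]
FD 19: (-15,73.426) -> (1.454,82.926) [heading=30, draw]
FD 19: (1.454,82.926) -> (17.909,92.426) [heading=30, draw]
FD 16: (17.909,92.426) -> (31.765,100.426) [heading=30, draw]
FD 1: (31.765,100.426) -> (32.631,100.926) [heading=30, draw]
RT 90: heading 30 -> 300
FD 12: (32.631,100.926) -> (38.631,90.533) [heading=300, draw]
Final: pos=(38.631,90.533), heading=300, 11 segment(s) drawn

Answer: 38.631 90.533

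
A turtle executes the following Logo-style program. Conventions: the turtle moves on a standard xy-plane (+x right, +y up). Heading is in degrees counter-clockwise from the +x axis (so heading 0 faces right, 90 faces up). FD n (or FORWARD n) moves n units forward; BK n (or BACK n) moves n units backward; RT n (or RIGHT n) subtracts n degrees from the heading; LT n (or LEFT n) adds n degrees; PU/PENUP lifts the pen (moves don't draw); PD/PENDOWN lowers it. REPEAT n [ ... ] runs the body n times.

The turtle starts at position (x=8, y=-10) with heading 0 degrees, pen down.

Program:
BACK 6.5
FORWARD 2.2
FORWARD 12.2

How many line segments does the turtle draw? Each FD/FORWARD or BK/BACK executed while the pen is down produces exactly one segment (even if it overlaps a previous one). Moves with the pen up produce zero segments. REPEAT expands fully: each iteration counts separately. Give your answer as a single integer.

Answer: 3

Derivation:
Executing turtle program step by step:
Start: pos=(8,-10), heading=0, pen down
BK 6.5: (8,-10) -> (1.5,-10) [heading=0, draw]
FD 2.2: (1.5,-10) -> (3.7,-10) [heading=0, draw]
FD 12.2: (3.7,-10) -> (15.9,-10) [heading=0, draw]
Final: pos=(15.9,-10), heading=0, 3 segment(s) drawn
Segments drawn: 3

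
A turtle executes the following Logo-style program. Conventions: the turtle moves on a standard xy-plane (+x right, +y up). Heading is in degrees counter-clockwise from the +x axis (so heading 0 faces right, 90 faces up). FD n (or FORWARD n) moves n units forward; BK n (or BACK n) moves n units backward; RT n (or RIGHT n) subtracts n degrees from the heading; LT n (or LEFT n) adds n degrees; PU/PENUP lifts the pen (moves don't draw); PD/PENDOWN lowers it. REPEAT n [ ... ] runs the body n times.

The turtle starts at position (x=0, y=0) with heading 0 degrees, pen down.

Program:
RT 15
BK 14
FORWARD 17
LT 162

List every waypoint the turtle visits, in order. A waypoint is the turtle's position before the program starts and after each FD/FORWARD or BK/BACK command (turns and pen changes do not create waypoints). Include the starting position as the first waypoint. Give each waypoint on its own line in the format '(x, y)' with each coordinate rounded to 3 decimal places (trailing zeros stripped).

Answer: (0, 0)
(-13.523, 3.623)
(2.898, -0.776)

Derivation:
Executing turtle program step by step:
Start: pos=(0,0), heading=0, pen down
RT 15: heading 0 -> 345
BK 14: (0,0) -> (-13.523,3.623) [heading=345, draw]
FD 17: (-13.523,3.623) -> (2.898,-0.776) [heading=345, draw]
LT 162: heading 345 -> 147
Final: pos=(2.898,-0.776), heading=147, 2 segment(s) drawn
Waypoints (3 total):
(0, 0)
(-13.523, 3.623)
(2.898, -0.776)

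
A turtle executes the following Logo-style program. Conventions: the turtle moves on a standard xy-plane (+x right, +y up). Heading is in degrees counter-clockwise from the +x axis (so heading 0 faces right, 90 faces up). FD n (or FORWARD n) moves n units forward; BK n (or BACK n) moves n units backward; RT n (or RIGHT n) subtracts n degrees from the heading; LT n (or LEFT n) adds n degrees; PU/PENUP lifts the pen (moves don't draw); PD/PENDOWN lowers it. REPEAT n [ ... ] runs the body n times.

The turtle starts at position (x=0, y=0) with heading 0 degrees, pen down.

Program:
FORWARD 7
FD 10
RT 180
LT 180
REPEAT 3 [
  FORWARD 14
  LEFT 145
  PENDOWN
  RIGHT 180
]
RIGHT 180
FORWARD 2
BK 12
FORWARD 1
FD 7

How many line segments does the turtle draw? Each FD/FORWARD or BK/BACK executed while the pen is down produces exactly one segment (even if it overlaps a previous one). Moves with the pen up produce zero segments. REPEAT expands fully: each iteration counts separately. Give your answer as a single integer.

Answer: 9

Derivation:
Executing turtle program step by step:
Start: pos=(0,0), heading=0, pen down
FD 7: (0,0) -> (7,0) [heading=0, draw]
FD 10: (7,0) -> (17,0) [heading=0, draw]
RT 180: heading 0 -> 180
LT 180: heading 180 -> 0
REPEAT 3 [
  -- iteration 1/3 --
  FD 14: (17,0) -> (31,0) [heading=0, draw]
  LT 145: heading 0 -> 145
  PD: pen down
  RT 180: heading 145 -> 325
  -- iteration 2/3 --
  FD 14: (31,0) -> (42.468,-8.03) [heading=325, draw]
  LT 145: heading 325 -> 110
  PD: pen down
  RT 180: heading 110 -> 290
  -- iteration 3/3 --
  FD 14: (42.468,-8.03) -> (47.256,-21.186) [heading=290, draw]
  LT 145: heading 290 -> 75
  PD: pen down
  RT 180: heading 75 -> 255
]
RT 180: heading 255 -> 75
FD 2: (47.256,-21.186) -> (47.774,-19.254) [heading=75, draw]
BK 12: (47.774,-19.254) -> (44.668,-30.845) [heading=75, draw]
FD 1: (44.668,-30.845) -> (44.927,-29.879) [heading=75, draw]
FD 7: (44.927,-29.879) -> (46.739,-23.118) [heading=75, draw]
Final: pos=(46.739,-23.118), heading=75, 9 segment(s) drawn
Segments drawn: 9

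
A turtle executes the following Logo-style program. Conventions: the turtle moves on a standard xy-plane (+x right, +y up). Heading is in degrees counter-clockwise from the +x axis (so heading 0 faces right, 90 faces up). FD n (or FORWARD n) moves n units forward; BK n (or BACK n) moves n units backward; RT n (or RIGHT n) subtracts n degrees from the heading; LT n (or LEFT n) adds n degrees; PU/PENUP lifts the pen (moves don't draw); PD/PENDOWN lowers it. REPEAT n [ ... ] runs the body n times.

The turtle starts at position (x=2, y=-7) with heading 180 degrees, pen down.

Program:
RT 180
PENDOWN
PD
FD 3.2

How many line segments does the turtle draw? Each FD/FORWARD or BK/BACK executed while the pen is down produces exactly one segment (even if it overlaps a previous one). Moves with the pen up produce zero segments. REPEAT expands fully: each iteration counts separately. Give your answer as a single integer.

Executing turtle program step by step:
Start: pos=(2,-7), heading=180, pen down
RT 180: heading 180 -> 0
PD: pen down
PD: pen down
FD 3.2: (2,-7) -> (5.2,-7) [heading=0, draw]
Final: pos=(5.2,-7), heading=0, 1 segment(s) drawn
Segments drawn: 1

Answer: 1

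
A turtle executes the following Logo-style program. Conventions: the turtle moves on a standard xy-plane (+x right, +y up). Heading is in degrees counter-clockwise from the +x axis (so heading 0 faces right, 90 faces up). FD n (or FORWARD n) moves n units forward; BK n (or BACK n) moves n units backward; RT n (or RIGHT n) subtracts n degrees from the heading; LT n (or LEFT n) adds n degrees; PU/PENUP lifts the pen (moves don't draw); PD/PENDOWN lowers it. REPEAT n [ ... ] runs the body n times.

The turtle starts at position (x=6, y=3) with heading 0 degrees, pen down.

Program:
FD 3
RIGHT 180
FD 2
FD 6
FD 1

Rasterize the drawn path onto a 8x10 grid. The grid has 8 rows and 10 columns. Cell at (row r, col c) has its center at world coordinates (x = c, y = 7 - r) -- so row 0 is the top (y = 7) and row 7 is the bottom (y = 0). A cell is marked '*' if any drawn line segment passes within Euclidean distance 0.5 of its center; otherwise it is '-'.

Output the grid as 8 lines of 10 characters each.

Answer: ----------
----------
----------
----------
**********
----------
----------
----------

Derivation:
Segment 0: (6,3) -> (9,3)
Segment 1: (9,3) -> (7,3)
Segment 2: (7,3) -> (1,3)
Segment 3: (1,3) -> (0,3)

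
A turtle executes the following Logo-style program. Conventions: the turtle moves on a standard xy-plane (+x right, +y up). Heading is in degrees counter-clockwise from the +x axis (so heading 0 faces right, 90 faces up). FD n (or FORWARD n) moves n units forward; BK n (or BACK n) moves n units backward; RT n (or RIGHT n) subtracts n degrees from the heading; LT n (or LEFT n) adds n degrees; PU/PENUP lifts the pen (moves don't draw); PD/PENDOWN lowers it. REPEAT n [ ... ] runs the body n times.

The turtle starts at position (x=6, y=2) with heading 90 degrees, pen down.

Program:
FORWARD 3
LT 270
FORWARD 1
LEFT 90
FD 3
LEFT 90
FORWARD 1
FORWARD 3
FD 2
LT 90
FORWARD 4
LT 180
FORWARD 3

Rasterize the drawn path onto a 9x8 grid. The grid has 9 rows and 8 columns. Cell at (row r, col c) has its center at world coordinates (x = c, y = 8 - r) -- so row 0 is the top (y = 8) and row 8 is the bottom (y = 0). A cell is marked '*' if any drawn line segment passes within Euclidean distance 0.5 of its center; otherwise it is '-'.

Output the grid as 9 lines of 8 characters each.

Segment 0: (6,2) -> (6,5)
Segment 1: (6,5) -> (7,5)
Segment 2: (7,5) -> (7,8)
Segment 3: (7,8) -> (6,8)
Segment 4: (6,8) -> (3,8)
Segment 5: (3,8) -> (1,8)
Segment 6: (1,8) -> (1,4)
Segment 7: (1,4) -> (1,7)

Answer: -*******
-*-----*
-*-----*
-*----**
-*----*-
------*-
------*-
--------
--------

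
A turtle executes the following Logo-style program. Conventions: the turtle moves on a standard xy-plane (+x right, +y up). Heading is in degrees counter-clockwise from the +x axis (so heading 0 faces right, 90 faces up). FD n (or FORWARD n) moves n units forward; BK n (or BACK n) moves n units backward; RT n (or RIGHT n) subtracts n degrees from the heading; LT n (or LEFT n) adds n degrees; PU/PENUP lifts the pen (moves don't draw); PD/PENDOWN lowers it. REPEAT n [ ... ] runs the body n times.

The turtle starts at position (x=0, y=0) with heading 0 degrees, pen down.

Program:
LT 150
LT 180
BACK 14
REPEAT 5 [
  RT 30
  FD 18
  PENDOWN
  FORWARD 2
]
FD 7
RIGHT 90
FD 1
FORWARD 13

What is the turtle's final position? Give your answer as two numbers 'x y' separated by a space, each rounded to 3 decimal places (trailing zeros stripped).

Executing turtle program step by step:
Start: pos=(0,0), heading=0, pen down
LT 150: heading 0 -> 150
LT 180: heading 150 -> 330
BK 14: (0,0) -> (-12.124,7) [heading=330, draw]
REPEAT 5 [
  -- iteration 1/5 --
  RT 30: heading 330 -> 300
  FD 18: (-12.124,7) -> (-3.124,-8.588) [heading=300, draw]
  PD: pen down
  FD 2: (-3.124,-8.588) -> (-2.124,-10.321) [heading=300, draw]
  -- iteration 2/5 --
  RT 30: heading 300 -> 270
  FD 18: (-2.124,-10.321) -> (-2.124,-28.321) [heading=270, draw]
  PD: pen down
  FD 2: (-2.124,-28.321) -> (-2.124,-30.321) [heading=270, draw]
  -- iteration 3/5 --
  RT 30: heading 270 -> 240
  FD 18: (-2.124,-30.321) -> (-11.124,-45.909) [heading=240, draw]
  PD: pen down
  FD 2: (-11.124,-45.909) -> (-12.124,-47.641) [heading=240, draw]
  -- iteration 4/5 --
  RT 30: heading 240 -> 210
  FD 18: (-12.124,-47.641) -> (-27.713,-56.641) [heading=210, draw]
  PD: pen down
  FD 2: (-27.713,-56.641) -> (-29.445,-57.641) [heading=210, draw]
  -- iteration 5/5 --
  RT 30: heading 210 -> 180
  FD 18: (-29.445,-57.641) -> (-47.445,-57.641) [heading=180, draw]
  PD: pen down
  FD 2: (-47.445,-57.641) -> (-49.445,-57.641) [heading=180, draw]
]
FD 7: (-49.445,-57.641) -> (-56.445,-57.641) [heading=180, draw]
RT 90: heading 180 -> 90
FD 1: (-56.445,-57.641) -> (-56.445,-56.641) [heading=90, draw]
FD 13: (-56.445,-56.641) -> (-56.445,-43.641) [heading=90, draw]
Final: pos=(-56.445,-43.641), heading=90, 14 segment(s) drawn

Answer: -56.445 -43.641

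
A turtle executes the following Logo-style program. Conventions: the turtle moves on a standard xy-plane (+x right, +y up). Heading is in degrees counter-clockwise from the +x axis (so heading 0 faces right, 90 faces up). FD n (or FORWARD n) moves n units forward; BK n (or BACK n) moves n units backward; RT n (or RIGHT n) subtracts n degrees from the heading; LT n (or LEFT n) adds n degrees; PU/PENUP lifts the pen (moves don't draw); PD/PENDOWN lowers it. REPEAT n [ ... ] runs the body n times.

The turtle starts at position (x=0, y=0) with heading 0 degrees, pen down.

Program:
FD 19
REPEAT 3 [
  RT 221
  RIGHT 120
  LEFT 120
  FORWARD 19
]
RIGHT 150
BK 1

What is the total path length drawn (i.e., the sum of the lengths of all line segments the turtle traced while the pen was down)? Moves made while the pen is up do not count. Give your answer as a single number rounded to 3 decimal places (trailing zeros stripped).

Executing turtle program step by step:
Start: pos=(0,0), heading=0, pen down
FD 19: (0,0) -> (19,0) [heading=0, draw]
REPEAT 3 [
  -- iteration 1/3 --
  RT 221: heading 0 -> 139
  RT 120: heading 139 -> 19
  LT 120: heading 19 -> 139
  FD 19: (19,0) -> (4.661,12.465) [heading=139, draw]
  -- iteration 2/3 --
  RT 221: heading 139 -> 278
  RT 120: heading 278 -> 158
  LT 120: heading 158 -> 278
  FD 19: (4.661,12.465) -> (7.305,-6.35) [heading=278, draw]
  -- iteration 3/3 --
  RT 221: heading 278 -> 57
  RT 120: heading 57 -> 297
  LT 120: heading 297 -> 57
  FD 19: (7.305,-6.35) -> (17.653,9.585) [heading=57, draw]
]
RT 150: heading 57 -> 267
BK 1: (17.653,9.585) -> (17.705,10.583) [heading=267, draw]
Final: pos=(17.705,10.583), heading=267, 5 segment(s) drawn

Segment lengths:
  seg 1: (0,0) -> (19,0), length = 19
  seg 2: (19,0) -> (4.661,12.465), length = 19
  seg 3: (4.661,12.465) -> (7.305,-6.35), length = 19
  seg 4: (7.305,-6.35) -> (17.653,9.585), length = 19
  seg 5: (17.653,9.585) -> (17.705,10.583), length = 1
Total = 77

Answer: 77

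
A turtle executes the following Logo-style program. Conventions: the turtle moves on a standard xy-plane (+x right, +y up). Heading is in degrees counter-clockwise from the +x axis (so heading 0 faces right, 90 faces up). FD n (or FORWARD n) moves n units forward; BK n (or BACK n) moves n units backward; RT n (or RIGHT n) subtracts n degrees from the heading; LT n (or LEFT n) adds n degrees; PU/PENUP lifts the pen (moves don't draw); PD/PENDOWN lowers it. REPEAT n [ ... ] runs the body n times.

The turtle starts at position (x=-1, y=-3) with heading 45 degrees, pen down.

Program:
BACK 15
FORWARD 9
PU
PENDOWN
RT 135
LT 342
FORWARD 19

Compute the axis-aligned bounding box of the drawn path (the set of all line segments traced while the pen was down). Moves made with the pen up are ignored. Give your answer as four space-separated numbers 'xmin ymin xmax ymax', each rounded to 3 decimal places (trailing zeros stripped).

Executing turtle program step by step:
Start: pos=(-1,-3), heading=45, pen down
BK 15: (-1,-3) -> (-11.607,-13.607) [heading=45, draw]
FD 9: (-11.607,-13.607) -> (-5.243,-7.243) [heading=45, draw]
PU: pen up
PD: pen down
RT 135: heading 45 -> 270
LT 342: heading 270 -> 252
FD 19: (-5.243,-7.243) -> (-11.114,-25.313) [heading=252, draw]
Final: pos=(-11.114,-25.313), heading=252, 3 segment(s) drawn

Segment endpoints: x in {-11.607, -11.114, -5.243, -1}, y in {-25.313, -13.607, -7.243, -3}
xmin=-11.607, ymin=-25.313, xmax=-1, ymax=-3

Answer: -11.607 -25.313 -1 -3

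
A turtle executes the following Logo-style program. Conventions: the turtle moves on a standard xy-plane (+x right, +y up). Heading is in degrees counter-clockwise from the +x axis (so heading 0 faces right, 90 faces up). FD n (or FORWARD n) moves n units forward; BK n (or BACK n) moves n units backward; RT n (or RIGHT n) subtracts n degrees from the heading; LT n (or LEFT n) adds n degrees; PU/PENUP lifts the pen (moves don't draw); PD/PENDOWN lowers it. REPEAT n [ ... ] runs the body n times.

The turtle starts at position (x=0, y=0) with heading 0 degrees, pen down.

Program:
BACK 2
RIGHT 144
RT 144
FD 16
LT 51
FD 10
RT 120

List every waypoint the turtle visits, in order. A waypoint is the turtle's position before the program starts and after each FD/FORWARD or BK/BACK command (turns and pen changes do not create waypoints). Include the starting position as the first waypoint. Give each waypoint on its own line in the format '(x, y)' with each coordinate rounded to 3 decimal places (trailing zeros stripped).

Answer: (0, 0)
(-2, 0)
(2.944, 15.217)
(-2.502, 23.604)

Derivation:
Executing turtle program step by step:
Start: pos=(0,0), heading=0, pen down
BK 2: (0,0) -> (-2,0) [heading=0, draw]
RT 144: heading 0 -> 216
RT 144: heading 216 -> 72
FD 16: (-2,0) -> (2.944,15.217) [heading=72, draw]
LT 51: heading 72 -> 123
FD 10: (2.944,15.217) -> (-2.502,23.604) [heading=123, draw]
RT 120: heading 123 -> 3
Final: pos=(-2.502,23.604), heading=3, 3 segment(s) drawn
Waypoints (4 total):
(0, 0)
(-2, 0)
(2.944, 15.217)
(-2.502, 23.604)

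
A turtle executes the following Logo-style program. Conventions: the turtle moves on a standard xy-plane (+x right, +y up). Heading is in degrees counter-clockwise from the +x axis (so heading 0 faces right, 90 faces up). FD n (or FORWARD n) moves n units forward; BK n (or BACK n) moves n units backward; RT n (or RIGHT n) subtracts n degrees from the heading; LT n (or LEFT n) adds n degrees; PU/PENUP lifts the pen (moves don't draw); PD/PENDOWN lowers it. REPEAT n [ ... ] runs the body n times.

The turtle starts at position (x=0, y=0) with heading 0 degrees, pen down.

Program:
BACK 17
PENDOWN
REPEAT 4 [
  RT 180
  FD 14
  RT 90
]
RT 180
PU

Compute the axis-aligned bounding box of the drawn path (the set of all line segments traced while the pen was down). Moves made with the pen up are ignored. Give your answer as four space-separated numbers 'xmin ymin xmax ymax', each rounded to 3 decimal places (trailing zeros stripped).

Answer: -31 -14 0 0

Derivation:
Executing turtle program step by step:
Start: pos=(0,0), heading=0, pen down
BK 17: (0,0) -> (-17,0) [heading=0, draw]
PD: pen down
REPEAT 4 [
  -- iteration 1/4 --
  RT 180: heading 0 -> 180
  FD 14: (-17,0) -> (-31,0) [heading=180, draw]
  RT 90: heading 180 -> 90
  -- iteration 2/4 --
  RT 180: heading 90 -> 270
  FD 14: (-31,0) -> (-31,-14) [heading=270, draw]
  RT 90: heading 270 -> 180
  -- iteration 3/4 --
  RT 180: heading 180 -> 0
  FD 14: (-31,-14) -> (-17,-14) [heading=0, draw]
  RT 90: heading 0 -> 270
  -- iteration 4/4 --
  RT 180: heading 270 -> 90
  FD 14: (-17,-14) -> (-17,0) [heading=90, draw]
  RT 90: heading 90 -> 0
]
RT 180: heading 0 -> 180
PU: pen up
Final: pos=(-17,0), heading=180, 5 segment(s) drawn

Segment endpoints: x in {-31, -31, -17, -17, -17, 0}, y in {-14, -14, 0, 0, 0}
xmin=-31, ymin=-14, xmax=0, ymax=0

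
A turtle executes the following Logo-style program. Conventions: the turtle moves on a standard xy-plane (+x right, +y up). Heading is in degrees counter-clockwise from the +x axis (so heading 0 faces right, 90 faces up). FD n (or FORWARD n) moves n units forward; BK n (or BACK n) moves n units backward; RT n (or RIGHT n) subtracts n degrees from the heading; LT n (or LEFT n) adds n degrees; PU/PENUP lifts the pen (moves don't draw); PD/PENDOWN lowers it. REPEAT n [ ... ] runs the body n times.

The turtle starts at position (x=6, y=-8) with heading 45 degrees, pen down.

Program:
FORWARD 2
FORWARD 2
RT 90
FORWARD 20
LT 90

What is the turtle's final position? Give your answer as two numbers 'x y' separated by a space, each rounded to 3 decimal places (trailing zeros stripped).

Answer: 22.971 -19.314

Derivation:
Executing turtle program step by step:
Start: pos=(6,-8), heading=45, pen down
FD 2: (6,-8) -> (7.414,-6.586) [heading=45, draw]
FD 2: (7.414,-6.586) -> (8.828,-5.172) [heading=45, draw]
RT 90: heading 45 -> 315
FD 20: (8.828,-5.172) -> (22.971,-19.314) [heading=315, draw]
LT 90: heading 315 -> 45
Final: pos=(22.971,-19.314), heading=45, 3 segment(s) drawn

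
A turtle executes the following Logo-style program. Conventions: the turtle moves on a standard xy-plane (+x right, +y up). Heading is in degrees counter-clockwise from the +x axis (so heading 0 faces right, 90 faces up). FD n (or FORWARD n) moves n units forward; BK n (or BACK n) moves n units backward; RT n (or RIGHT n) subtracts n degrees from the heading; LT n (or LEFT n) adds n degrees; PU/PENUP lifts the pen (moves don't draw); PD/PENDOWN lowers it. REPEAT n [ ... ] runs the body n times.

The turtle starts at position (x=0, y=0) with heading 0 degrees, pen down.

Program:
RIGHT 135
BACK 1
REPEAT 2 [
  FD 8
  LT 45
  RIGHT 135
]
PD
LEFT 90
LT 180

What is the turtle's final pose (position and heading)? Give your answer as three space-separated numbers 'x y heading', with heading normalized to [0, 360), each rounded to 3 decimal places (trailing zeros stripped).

Executing turtle program step by step:
Start: pos=(0,0), heading=0, pen down
RT 135: heading 0 -> 225
BK 1: (0,0) -> (0.707,0.707) [heading=225, draw]
REPEAT 2 [
  -- iteration 1/2 --
  FD 8: (0.707,0.707) -> (-4.95,-4.95) [heading=225, draw]
  LT 45: heading 225 -> 270
  RT 135: heading 270 -> 135
  -- iteration 2/2 --
  FD 8: (-4.95,-4.95) -> (-10.607,0.707) [heading=135, draw]
  LT 45: heading 135 -> 180
  RT 135: heading 180 -> 45
]
PD: pen down
LT 90: heading 45 -> 135
LT 180: heading 135 -> 315
Final: pos=(-10.607,0.707), heading=315, 3 segment(s) drawn

Answer: -10.607 0.707 315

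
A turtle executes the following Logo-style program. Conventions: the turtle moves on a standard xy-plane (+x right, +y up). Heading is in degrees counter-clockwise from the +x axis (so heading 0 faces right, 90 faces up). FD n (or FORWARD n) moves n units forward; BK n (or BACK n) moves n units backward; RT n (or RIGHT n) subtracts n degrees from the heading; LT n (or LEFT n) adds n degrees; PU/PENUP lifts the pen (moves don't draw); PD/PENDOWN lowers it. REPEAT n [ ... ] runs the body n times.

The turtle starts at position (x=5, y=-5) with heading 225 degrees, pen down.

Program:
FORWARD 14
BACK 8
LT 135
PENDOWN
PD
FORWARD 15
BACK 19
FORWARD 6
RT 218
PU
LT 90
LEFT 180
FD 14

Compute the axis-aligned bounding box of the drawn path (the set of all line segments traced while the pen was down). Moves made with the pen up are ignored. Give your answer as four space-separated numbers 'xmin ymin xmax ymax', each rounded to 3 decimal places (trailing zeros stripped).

Executing turtle program step by step:
Start: pos=(5,-5), heading=225, pen down
FD 14: (5,-5) -> (-4.899,-14.899) [heading=225, draw]
BK 8: (-4.899,-14.899) -> (0.757,-9.243) [heading=225, draw]
LT 135: heading 225 -> 0
PD: pen down
PD: pen down
FD 15: (0.757,-9.243) -> (15.757,-9.243) [heading=0, draw]
BK 19: (15.757,-9.243) -> (-3.243,-9.243) [heading=0, draw]
FD 6: (-3.243,-9.243) -> (2.757,-9.243) [heading=0, draw]
RT 218: heading 0 -> 142
PU: pen up
LT 90: heading 142 -> 232
LT 180: heading 232 -> 52
FD 14: (2.757,-9.243) -> (11.377,1.79) [heading=52, move]
Final: pos=(11.377,1.79), heading=52, 5 segment(s) drawn

Segment endpoints: x in {-4.899, -3.243, 0.757, 2.757, 5, 15.757}, y in {-14.899, -9.243, -9.243, -9.243, -5}
xmin=-4.899, ymin=-14.899, xmax=15.757, ymax=-5

Answer: -4.899 -14.899 15.757 -5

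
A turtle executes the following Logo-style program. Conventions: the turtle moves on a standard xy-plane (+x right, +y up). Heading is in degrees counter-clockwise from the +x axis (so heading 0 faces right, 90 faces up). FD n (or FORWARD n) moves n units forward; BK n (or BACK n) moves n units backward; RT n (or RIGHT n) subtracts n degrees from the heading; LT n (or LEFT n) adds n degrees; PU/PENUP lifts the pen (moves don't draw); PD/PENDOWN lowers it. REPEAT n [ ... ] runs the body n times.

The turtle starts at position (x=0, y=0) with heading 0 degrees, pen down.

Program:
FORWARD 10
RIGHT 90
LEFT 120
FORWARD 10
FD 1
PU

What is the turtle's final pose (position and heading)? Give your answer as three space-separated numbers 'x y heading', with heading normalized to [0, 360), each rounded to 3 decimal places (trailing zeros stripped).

Executing turtle program step by step:
Start: pos=(0,0), heading=0, pen down
FD 10: (0,0) -> (10,0) [heading=0, draw]
RT 90: heading 0 -> 270
LT 120: heading 270 -> 30
FD 10: (10,0) -> (18.66,5) [heading=30, draw]
FD 1: (18.66,5) -> (19.526,5.5) [heading=30, draw]
PU: pen up
Final: pos=(19.526,5.5), heading=30, 3 segment(s) drawn

Answer: 19.526 5.5 30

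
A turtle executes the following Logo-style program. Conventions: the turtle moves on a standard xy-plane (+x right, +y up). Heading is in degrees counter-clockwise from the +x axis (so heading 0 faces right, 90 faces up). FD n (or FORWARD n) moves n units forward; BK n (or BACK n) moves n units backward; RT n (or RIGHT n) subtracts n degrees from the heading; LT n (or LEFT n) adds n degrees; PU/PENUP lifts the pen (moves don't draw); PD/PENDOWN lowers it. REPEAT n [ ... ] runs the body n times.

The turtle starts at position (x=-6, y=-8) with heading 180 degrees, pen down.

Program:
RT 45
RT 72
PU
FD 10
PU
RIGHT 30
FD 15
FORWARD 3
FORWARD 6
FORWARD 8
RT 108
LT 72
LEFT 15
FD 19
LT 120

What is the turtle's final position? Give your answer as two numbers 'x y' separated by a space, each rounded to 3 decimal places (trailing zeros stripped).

Answer: 43.962 22.289

Derivation:
Executing turtle program step by step:
Start: pos=(-6,-8), heading=180, pen down
RT 45: heading 180 -> 135
RT 72: heading 135 -> 63
PU: pen up
FD 10: (-6,-8) -> (-1.46,0.91) [heading=63, move]
PU: pen up
RT 30: heading 63 -> 33
FD 15: (-1.46,0.91) -> (11.12,9.08) [heading=33, move]
FD 3: (11.12,9.08) -> (13.636,10.714) [heading=33, move]
FD 6: (13.636,10.714) -> (18.668,13.981) [heading=33, move]
FD 8: (18.668,13.981) -> (25.377,18.339) [heading=33, move]
RT 108: heading 33 -> 285
LT 72: heading 285 -> 357
LT 15: heading 357 -> 12
FD 19: (25.377,18.339) -> (43.962,22.289) [heading=12, move]
LT 120: heading 12 -> 132
Final: pos=(43.962,22.289), heading=132, 0 segment(s) drawn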